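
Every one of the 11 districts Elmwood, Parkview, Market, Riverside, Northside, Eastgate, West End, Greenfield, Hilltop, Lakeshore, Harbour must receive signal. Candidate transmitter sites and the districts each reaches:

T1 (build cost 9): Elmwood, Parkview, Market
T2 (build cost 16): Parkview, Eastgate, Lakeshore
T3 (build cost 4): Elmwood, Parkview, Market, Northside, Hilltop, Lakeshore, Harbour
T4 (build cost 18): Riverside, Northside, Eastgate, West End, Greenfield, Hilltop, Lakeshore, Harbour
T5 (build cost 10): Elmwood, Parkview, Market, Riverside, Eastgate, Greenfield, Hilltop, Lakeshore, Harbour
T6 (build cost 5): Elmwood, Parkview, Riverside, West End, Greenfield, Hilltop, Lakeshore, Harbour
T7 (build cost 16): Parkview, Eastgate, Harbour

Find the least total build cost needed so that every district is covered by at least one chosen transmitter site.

T3, T5, T6 cover every district at build cost 4 + 10 + 5 = 19.
Any cover uses at least 2 transmitter sites; among all covering selections none totals below 19.

19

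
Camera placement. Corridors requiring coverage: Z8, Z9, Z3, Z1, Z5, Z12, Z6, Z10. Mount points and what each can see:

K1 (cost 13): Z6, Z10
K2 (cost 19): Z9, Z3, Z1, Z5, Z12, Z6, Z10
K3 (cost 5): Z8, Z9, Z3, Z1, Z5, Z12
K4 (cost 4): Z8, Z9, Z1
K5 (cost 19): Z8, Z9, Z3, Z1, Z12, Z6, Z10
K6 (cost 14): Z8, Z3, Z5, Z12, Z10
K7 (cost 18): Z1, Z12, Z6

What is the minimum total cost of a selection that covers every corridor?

18

K1, K3 cover every corridor at cost 13 + 5 = 18.
Any cover uses at least 2 camera mounts; among all covering selections none totals below 18.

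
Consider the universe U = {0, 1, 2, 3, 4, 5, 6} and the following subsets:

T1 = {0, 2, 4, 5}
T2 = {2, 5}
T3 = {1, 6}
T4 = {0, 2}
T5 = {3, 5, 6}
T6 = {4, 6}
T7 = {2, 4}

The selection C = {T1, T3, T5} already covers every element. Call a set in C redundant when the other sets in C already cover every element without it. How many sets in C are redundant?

Drop T1: 0, 2, 4 uncovered — not redundant.
Drop T3: 1 uncovered — not redundant.
Drop T5: 3 uncovered — not redundant.
None of the sets in C is redundant.

0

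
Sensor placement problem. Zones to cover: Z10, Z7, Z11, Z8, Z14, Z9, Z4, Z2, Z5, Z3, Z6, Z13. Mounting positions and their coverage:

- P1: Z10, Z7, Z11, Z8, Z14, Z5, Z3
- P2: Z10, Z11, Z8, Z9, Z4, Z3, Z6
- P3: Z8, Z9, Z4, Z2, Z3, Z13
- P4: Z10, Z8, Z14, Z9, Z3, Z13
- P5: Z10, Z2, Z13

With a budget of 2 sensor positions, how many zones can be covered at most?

Choosing P1, P3 covers {Z10, Z7, Z11, Z8, Z14, Z9, Z4, Z2, Z5, Z3, Z13} — 11 zones.
No choice of 2 sensor positions does better; here Z6 is left uncovered.

11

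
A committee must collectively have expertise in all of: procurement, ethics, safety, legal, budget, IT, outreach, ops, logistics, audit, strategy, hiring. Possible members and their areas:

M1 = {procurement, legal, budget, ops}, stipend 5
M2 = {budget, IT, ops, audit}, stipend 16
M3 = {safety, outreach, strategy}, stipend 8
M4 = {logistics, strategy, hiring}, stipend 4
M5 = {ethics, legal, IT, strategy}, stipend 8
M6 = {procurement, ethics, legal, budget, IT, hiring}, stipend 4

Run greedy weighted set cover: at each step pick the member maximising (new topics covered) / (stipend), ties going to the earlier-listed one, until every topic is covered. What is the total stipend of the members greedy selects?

Pick 1: M6 adds 6 new (procurement, ethics, legal, budget, IT, hiring) at stipend 4 (ratio 6/4).
Pick 2: M4 adds 2 new (logistics, strategy) at stipend 4 (ratio 2/4).
Pick 3: M3 adds 2 new (safety, outreach) at stipend 8 (ratio 2/8).
Pick 4: M1 adds 1 new (ops) at stipend 5 (ratio 1/5).
Pick 5: M2 adds 1 new (audit) at stipend 16 (ratio 1/16).
Greedy total stipend: 4 + 4 + 8 + 5 + 16 = 37. (The true optimum is 32, so greedy overshoots here.)

37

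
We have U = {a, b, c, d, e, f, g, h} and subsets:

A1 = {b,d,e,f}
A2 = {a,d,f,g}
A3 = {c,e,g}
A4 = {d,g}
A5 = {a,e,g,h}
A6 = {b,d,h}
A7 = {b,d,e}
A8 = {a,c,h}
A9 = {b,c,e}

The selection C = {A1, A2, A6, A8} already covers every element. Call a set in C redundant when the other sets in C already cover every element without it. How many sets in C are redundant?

1

Drop A1: e uncovered — not redundant.
Drop A2: g uncovered — not redundant.
Drop A6: the rest still cover every element — redundant.
Drop A8: c uncovered — not redundant.
1 redundant: A6.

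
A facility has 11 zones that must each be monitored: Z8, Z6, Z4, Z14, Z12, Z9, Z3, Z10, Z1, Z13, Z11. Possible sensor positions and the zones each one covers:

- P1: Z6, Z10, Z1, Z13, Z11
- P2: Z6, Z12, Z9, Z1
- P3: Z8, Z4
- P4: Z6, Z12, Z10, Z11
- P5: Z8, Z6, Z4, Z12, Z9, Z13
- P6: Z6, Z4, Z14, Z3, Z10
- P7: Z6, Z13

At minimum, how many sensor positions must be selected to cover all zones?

P1, P5, P6 together cover {Z8, Z6, Z4, Z14, Z12, Z9, Z3, Z10, Z1, Z13, Z11} — every zone.
No 2 of the 7 sensor positions cover everything (all 21 pairs fall short), so 3 is minimum.

3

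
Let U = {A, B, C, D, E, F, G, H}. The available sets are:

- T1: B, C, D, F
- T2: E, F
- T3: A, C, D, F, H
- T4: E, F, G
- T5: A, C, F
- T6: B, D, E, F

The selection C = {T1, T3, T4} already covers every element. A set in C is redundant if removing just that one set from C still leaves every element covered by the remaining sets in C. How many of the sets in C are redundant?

Drop T1: B uncovered — not redundant.
Drop T3: A, H uncovered — not redundant.
Drop T4: E, G uncovered — not redundant.
None of the sets in C is redundant.

0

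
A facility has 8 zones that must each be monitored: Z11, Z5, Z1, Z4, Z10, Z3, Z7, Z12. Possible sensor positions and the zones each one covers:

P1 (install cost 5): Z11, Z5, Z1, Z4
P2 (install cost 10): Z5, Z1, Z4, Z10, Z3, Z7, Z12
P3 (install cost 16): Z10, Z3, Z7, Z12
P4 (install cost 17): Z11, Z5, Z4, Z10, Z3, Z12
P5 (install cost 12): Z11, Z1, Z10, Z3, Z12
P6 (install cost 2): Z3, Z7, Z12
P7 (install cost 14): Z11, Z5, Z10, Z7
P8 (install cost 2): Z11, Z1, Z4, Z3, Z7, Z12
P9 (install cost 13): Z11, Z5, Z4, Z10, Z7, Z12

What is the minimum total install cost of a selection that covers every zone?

12

P2, P8 cover every zone at install cost 10 + 2 = 12.
Any cover uses at least 2 sensor positions; among all covering selections none totals below 12.
Greedy by coverage-per-install cost would pick P8, P1, P2 for 17 — worse than the optimum 12.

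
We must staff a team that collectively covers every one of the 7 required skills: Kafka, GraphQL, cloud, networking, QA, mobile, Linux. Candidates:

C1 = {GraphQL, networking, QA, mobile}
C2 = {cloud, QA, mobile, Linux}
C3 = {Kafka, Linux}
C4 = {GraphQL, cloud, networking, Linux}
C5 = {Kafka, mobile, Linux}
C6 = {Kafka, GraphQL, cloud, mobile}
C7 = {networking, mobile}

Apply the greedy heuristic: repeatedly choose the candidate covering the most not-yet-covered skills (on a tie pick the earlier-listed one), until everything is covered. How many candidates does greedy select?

3

Pick 1: C1 covers 4 new skills (GraphQL, networking, QA, mobile).
Pick 2: C2 covers 2 new skills (cloud, Linux).
Pick 3: C3 covers 1 new skills (Kafka).
Greedy uses 3 candidates.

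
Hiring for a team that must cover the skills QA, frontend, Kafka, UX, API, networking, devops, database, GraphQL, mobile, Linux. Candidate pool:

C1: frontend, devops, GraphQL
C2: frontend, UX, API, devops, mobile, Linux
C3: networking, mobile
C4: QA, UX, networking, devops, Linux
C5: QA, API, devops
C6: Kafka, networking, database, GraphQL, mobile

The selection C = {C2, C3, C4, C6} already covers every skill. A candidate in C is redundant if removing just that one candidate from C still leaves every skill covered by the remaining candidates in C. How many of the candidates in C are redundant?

1

Drop C2: frontend, API uncovered — not redundant.
Drop C3: the rest still cover every skill — redundant.
Drop C4: QA uncovered — not redundant.
Drop C6: Kafka, database, GraphQL uncovered — not redundant.
1 redundant: C3.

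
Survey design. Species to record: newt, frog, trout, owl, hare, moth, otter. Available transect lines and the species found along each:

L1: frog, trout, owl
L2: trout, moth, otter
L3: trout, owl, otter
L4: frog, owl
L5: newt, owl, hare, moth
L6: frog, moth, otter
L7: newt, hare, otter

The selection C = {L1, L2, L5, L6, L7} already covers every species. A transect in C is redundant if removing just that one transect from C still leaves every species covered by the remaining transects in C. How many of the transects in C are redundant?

5

Drop L1: the rest still cover every species — redundant.
Drop L2: the rest still cover every species — redundant.
Drop L5: the rest still cover every species — redundant.
Drop L6: the rest still cover every species — redundant.
Drop L7: the rest still cover every species — redundant.
5 redundant: L1, L2, L5, L6, L7.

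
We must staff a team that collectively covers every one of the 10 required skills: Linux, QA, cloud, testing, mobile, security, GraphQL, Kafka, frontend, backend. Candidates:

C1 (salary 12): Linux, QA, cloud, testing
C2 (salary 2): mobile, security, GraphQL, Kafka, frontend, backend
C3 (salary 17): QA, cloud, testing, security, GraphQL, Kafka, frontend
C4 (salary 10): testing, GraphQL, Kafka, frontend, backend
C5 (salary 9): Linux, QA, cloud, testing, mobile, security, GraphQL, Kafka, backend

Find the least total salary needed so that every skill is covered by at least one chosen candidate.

C2, C5 cover every skill at salary 2 + 9 = 11.
Any cover uses at least 2 candidates; among all covering selections none totals below 11.

11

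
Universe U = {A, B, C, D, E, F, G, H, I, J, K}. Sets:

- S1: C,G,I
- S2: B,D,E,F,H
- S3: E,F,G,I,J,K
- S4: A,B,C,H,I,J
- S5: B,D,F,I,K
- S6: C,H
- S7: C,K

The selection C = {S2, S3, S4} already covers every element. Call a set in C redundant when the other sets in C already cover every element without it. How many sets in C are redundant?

Drop S2: D uncovered — not redundant.
Drop S3: G, K uncovered — not redundant.
Drop S4: A, C uncovered — not redundant.
None of the sets in C is redundant.

0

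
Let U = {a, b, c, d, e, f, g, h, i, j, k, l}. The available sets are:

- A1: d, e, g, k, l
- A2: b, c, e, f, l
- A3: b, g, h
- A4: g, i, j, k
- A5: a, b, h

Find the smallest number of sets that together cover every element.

A1, A2, A4, A5 together cover {a, b, c, d, e, f, g, h, i, j, k, l} — every element.
No 3 of the 5 sets cover everything (all 10 triples fall short), so 4 is minimum.

4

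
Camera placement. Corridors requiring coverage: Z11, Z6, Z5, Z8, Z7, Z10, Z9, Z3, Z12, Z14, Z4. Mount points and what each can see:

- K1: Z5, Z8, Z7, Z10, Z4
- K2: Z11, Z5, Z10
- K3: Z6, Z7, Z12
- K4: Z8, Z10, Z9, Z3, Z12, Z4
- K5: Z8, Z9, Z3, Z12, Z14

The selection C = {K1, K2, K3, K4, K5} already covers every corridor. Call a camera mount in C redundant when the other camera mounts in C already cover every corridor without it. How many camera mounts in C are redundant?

2

Drop K1: the rest still cover every corridor — redundant.
Drop K2: Z11 uncovered — not redundant.
Drop K3: Z6 uncovered — not redundant.
Drop K4: the rest still cover every corridor — redundant.
Drop K5: Z14 uncovered — not redundant.
2 redundant: K1, K4.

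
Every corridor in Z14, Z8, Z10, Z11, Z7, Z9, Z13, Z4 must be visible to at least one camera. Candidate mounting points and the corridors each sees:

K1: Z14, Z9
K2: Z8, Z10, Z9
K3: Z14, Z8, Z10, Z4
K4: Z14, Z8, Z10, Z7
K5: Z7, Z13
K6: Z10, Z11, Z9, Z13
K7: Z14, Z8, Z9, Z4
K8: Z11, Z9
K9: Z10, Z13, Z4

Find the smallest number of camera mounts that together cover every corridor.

K3, K4, K6 together cover {Z14, Z8, Z10, Z11, Z7, Z9, Z13, Z4} — every corridor.
No 2 of the 9 camera mounts cover everything (all 36 pairs fall short), so 3 is minimum.

3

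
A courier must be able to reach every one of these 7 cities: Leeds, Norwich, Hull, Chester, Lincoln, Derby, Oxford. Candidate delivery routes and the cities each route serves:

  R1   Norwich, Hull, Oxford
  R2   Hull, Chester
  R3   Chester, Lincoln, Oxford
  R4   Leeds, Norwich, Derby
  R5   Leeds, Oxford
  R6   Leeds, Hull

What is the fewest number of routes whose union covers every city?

R1, R3, R4 together cover {Leeds, Norwich, Hull, Chester, Lincoln, Derby, Oxford} — every city.
No 2 of the 6 routes cover everything (all 15 pairs fall short), so 3 is minimum.

3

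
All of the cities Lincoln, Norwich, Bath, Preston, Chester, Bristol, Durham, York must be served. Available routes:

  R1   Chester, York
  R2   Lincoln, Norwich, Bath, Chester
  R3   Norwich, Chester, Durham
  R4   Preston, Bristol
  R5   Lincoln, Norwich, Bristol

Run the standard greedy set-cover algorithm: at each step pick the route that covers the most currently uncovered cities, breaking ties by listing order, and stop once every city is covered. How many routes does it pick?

4

Pick 1: R2 covers 4 new cities (Lincoln, Norwich, Bath, Chester).
Pick 2: R4 covers 2 new cities (Preston, Bristol).
Pick 3: R1 covers 1 new cities (York).
Pick 4: R3 covers 1 new cities (Durham).
Greedy uses 4 routes.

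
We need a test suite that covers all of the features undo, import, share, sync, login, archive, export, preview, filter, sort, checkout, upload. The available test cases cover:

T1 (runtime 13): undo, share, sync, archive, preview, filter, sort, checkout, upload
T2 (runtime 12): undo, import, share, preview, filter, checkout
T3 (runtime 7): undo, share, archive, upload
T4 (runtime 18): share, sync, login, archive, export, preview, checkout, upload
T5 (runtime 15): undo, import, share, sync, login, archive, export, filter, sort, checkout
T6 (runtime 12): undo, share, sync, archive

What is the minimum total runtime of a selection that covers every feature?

T1, T5 cover every feature at runtime 13 + 15 = 28.
Any cover uses at least 2 test cases; among all covering selections none totals below 28.

28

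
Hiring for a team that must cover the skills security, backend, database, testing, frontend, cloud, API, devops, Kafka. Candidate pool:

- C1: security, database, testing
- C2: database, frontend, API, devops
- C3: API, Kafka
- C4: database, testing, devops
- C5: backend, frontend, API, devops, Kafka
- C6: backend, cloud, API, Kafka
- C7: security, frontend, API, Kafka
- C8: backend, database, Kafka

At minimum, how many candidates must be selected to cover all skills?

3

C1, C2, C6 together cover {security, backend, database, testing, frontend, cloud, API, devops, Kafka} — every skill.
No 2 of the 8 candidates cover everything (all 28 pairs fall short), so 3 is minimum.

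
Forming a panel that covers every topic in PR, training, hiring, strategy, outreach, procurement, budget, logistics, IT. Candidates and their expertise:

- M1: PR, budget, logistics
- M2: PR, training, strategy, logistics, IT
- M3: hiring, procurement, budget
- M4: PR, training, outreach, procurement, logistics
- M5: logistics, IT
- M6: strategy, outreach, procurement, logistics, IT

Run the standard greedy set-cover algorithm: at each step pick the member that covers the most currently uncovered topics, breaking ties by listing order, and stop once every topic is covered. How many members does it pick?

3

Pick 1: M2 covers 5 new topics (PR, training, strategy, logistics, IT).
Pick 2: M3 covers 3 new topics (hiring, procurement, budget).
Pick 3: M4 covers 1 new topics (outreach).
Greedy uses 3 members.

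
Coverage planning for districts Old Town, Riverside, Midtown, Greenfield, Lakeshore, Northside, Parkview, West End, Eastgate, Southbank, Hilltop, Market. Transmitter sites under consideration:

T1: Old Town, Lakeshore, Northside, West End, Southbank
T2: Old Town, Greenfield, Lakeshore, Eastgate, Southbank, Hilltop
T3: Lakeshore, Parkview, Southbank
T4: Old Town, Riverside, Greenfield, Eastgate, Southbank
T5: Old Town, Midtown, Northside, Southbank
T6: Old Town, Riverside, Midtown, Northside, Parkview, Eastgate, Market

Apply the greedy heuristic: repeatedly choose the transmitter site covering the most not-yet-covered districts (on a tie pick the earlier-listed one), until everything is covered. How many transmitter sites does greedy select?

3

Pick 1: T6 covers 7 new districts (Old Town, Riverside, Midtown, Northside, Parkview, Eastgate, Market).
Pick 2: T2 covers 4 new districts (Greenfield, Lakeshore, Southbank, Hilltop).
Pick 3: T1 covers 1 new districts (West End).
Greedy uses 3 transmitter sites.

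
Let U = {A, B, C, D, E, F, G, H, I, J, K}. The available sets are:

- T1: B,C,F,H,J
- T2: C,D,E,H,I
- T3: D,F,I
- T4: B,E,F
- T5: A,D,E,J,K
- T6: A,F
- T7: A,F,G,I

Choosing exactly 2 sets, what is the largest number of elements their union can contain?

Choosing T1, T5 covers {A, B, C, D, E, F, H, J, K} — 9 elements.
No choice of 2 sets does better; here G, I are left uncovered.

9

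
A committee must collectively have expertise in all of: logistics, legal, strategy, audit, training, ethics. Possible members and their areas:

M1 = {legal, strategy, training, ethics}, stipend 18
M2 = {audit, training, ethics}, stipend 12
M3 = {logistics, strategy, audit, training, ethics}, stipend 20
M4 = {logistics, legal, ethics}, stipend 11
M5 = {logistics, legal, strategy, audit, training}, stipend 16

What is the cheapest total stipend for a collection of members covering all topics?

27

M4, M5 cover every topic at stipend 11 + 16 = 27.
Any cover uses at least 2 members; among all covering selections none totals below 27.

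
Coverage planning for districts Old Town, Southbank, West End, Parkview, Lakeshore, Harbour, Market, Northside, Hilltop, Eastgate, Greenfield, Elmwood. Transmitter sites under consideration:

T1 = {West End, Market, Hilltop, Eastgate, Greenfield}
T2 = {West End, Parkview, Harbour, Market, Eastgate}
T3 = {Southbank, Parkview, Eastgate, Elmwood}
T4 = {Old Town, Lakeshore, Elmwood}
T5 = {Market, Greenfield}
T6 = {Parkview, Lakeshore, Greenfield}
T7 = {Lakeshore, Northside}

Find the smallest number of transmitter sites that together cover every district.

T1, T2, T3, T4, T7 together cover {Old Town, Southbank, West End, Parkview, Lakeshore, Harbour, Market, Northside, Hilltop, Eastgate, Greenfield, Elmwood} — every district.
No 4 of the 7 transmitter sites cover everything (all 35 size-4 selections fall short), so 5 is minimum.

5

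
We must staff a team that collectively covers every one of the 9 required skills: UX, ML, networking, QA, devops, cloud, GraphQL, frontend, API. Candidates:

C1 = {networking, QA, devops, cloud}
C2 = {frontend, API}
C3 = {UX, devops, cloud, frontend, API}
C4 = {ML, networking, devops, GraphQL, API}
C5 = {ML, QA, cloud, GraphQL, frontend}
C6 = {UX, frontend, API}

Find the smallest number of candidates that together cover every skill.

C1, C3, C4 together cover {UX, ML, networking, QA, devops, cloud, GraphQL, frontend, API} — every skill.
No 2 of the 6 candidates cover everything (all 15 pairs fall short), so 3 is minimum.

3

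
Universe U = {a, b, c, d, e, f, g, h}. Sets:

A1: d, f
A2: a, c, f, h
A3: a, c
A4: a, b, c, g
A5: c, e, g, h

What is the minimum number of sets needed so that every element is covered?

3

A1, A4, A5 together cover {a, b, c, d, e, f, g, h} — every element.
No 2 of the 5 sets cover everything (all 10 pairs fall short), so 3 is minimum.
Greedy (largest uncovered first) would take A2, A4, A1, A5 — 4 sets — but 3 suffice.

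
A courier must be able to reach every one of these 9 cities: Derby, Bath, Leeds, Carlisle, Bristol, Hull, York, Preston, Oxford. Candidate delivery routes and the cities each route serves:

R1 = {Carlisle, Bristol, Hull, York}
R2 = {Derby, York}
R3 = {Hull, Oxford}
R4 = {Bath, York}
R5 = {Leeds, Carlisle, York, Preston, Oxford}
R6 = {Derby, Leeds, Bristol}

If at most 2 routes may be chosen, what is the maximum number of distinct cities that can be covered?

Choosing R1, R5 covers {Leeds, Carlisle, Bristol, Hull, York, Preston, Oxford} — 7 cities.
No choice of 2 routes does better; here Derby, Bath are left uncovered.

7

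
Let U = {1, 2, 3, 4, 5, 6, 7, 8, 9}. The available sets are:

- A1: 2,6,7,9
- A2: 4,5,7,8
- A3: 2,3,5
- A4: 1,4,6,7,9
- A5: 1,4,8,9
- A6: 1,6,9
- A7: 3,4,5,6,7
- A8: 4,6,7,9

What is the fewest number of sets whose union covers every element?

3

A1, A3, A5 together cover {1, 2, 3, 4, 5, 6, 7, 8, 9} — every element.
No 2 of the 8 sets cover everything (all 28 pairs fall short), so 3 is minimum.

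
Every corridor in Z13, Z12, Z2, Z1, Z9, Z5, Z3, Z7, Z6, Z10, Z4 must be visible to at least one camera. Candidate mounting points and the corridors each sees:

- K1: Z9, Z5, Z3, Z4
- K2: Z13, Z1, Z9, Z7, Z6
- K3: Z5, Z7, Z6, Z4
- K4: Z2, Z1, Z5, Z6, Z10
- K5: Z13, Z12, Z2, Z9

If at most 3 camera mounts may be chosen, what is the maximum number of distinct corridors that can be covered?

10

Choosing K1, K2, K4 covers {Z13, Z2, Z1, Z9, Z5, Z3, Z7, Z6, Z10, Z4} — 10 corridors.
No choice of 3 camera mounts does better; here Z12 is left uncovered.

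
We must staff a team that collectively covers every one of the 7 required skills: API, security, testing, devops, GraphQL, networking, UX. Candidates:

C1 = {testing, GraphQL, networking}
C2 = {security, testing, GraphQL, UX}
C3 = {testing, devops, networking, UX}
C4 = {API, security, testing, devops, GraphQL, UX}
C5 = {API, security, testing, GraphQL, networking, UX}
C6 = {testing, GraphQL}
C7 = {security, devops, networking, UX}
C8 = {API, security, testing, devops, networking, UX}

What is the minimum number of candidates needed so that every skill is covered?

2

C1, C4 together cover {API, security, testing, devops, GraphQL, networking, UX} — every skill.
No single candidate contains all 7 skills, so 2 is optimal.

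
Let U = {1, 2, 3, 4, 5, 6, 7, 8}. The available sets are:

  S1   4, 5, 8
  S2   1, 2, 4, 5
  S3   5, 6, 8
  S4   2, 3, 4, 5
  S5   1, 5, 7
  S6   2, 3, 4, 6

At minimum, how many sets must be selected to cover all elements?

3

S1, S5, S6 together cover {1, 2, 3, 4, 5, 6, 7, 8} — every element.
No 2 of the 6 sets cover everything (all 15 pairs fall short), so 3 is minimum.
Greedy (largest uncovered first) would take S2, S3, S4, S5 — 4 sets — but 3 suffice.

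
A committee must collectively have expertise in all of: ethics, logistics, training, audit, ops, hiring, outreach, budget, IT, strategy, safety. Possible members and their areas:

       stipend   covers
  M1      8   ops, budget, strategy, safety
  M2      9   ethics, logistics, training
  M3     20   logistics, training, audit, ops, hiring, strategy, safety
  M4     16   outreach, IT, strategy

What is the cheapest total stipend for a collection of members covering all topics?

53

M1, M2, M3, M4 cover every topic at stipend 8 + 9 + 20 + 16 = 53.
Any cover uses at least 4 members; among all covering selections none totals below 53.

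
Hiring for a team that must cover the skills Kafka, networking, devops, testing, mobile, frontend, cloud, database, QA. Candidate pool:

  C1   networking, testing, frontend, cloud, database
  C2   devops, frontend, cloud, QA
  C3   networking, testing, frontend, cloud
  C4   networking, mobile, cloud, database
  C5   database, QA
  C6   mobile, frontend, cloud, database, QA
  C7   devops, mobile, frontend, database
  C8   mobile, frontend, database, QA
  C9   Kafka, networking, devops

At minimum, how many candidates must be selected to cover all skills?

C1, C6, C9 together cover {Kafka, networking, devops, testing, mobile, frontend, cloud, database, QA} — every skill.
No 2 of the 9 candidates cover everything (all 36 pairs fall short), so 3 is minimum.
Greedy (largest uncovered first) would take C1, C2, C4, C9 — 4 candidates — but 3 suffice.

3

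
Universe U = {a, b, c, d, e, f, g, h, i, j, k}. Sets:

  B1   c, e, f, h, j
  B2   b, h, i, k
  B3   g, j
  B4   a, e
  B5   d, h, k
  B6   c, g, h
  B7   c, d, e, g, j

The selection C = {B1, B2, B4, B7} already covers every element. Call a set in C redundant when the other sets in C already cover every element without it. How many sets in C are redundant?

0

Drop B1: f uncovered — not redundant.
Drop B2: b, i, k uncovered — not redundant.
Drop B4: a uncovered — not redundant.
Drop B7: d, g uncovered — not redundant.
None of the sets in C is redundant.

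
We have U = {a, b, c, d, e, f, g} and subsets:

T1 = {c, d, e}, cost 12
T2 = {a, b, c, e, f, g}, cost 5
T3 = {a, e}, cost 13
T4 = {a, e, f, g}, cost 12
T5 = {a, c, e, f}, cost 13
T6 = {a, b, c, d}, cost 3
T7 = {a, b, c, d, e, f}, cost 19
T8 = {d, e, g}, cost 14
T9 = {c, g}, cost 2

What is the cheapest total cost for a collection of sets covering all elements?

T2, T6 cover every element at cost 5 + 3 = 8.
Any cover uses at least 2 sets; among all covering selections none totals below 8.

8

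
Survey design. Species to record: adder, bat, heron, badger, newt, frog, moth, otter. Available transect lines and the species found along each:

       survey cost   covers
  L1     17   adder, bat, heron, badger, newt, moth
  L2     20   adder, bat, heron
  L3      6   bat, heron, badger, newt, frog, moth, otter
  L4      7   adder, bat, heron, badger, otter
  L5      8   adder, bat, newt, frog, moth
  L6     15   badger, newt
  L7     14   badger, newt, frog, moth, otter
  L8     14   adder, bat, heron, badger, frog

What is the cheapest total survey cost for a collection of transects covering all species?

13

L3, L4 cover every species at survey cost 6 + 7 = 13.
Any cover uses at least 2 transects; among all covering selections none totals below 13.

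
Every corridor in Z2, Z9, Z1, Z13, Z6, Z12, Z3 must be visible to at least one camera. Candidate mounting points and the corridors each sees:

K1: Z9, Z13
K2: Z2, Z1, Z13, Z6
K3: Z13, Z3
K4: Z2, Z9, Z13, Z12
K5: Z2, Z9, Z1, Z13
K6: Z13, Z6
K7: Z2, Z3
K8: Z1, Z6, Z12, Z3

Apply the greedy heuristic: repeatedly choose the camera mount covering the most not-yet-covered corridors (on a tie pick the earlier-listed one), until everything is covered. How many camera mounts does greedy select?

Pick 1: K2 covers 4 new corridors (Z2, Z1, Z13, Z6).
Pick 2: K4 covers 2 new corridors (Z9, Z12).
Pick 3: K3 covers 1 new corridors (Z3).
Greedy uses 3 camera mounts. (The true minimum is 2.)

3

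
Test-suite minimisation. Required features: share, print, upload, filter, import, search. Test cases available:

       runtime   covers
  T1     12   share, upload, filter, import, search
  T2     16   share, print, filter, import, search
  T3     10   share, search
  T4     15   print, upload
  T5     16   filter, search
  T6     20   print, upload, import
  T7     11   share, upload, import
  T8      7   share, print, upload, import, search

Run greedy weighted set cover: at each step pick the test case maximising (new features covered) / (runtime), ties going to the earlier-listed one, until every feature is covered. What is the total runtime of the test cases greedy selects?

19

Pick 1: T8 adds 5 new (share, print, upload, import, search) at runtime 7 (ratio 5/7).
Pick 2: T1 adds 1 new (filter) at runtime 12 (ratio 1/12).
Greedy total runtime: 7 + 12 = 19.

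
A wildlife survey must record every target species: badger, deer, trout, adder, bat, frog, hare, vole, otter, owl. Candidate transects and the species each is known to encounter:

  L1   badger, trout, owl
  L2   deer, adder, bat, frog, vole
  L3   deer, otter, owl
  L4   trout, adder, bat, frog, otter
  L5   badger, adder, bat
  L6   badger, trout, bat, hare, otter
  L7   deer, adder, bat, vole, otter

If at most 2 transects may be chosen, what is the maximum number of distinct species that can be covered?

9

Choosing L2, L6 covers {badger, deer, trout, adder, bat, frog, hare, vole, otter} — 9 species.
No choice of 2 transects does better; here owl is left uncovered.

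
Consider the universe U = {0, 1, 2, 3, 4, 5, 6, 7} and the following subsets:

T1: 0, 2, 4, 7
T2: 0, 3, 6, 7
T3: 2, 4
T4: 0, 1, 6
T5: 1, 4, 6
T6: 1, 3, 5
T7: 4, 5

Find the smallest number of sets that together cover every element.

T1, T2, T6 together cover {0, 1, 2, 3, 4, 5, 6, 7} — every element.
No 2 of the 7 sets cover everything (all 21 pairs fall short), so 3 is minimum.

3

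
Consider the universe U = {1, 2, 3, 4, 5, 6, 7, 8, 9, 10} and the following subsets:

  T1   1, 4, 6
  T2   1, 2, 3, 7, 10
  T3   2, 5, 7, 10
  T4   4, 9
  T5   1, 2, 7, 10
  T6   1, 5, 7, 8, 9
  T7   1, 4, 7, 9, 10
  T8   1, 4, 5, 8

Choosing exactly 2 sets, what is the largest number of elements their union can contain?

8

Choosing T2, T6 covers {1, 2, 3, 5, 7, 8, 9, 10} — 8 elements.
No choice of 2 sets does better; here 4, 6 are left uncovered.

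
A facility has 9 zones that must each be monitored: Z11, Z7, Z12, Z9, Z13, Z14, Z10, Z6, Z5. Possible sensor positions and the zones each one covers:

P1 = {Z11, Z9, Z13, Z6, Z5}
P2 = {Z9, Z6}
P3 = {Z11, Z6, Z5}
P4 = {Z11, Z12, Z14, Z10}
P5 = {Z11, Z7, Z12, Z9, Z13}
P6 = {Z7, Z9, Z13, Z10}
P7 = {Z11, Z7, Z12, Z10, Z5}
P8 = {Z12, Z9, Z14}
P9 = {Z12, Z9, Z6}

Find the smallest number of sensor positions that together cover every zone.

3

P1, P4, P5 together cover {Z11, Z7, Z12, Z9, Z13, Z14, Z10, Z6, Z5} — every zone.
No 2 of the 9 sensor positions cover everything (all 36 pairs fall short), so 3 is minimum.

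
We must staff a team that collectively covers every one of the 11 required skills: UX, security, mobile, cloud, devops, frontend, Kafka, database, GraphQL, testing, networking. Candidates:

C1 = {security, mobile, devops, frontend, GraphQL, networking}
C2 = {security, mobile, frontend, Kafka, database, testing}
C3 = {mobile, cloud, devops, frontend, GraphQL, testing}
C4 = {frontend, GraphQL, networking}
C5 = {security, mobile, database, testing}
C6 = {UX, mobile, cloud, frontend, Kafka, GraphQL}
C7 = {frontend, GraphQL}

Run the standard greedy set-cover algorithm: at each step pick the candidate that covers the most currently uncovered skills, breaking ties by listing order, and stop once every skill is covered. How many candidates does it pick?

Pick 1: C1 covers 6 new skills (security, mobile, devops, frontend, GraphQL, networking).
Pick 2: C2 covers 3 new skills (Kafka, database, testing).
Pick 3: C6 covers 2 new skills (UX, cloud).
Greedy uses 3 candidates.

3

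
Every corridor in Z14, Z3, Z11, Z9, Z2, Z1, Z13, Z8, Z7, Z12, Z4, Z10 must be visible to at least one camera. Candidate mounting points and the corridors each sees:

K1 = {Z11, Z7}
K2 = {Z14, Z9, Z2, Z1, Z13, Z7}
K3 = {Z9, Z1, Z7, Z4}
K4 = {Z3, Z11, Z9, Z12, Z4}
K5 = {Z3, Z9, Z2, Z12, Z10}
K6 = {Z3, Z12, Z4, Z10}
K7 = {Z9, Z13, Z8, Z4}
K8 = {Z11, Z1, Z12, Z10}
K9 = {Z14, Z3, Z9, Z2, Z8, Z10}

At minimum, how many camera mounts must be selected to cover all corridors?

K2, K4, K9 together cover {Z14, Z3, Z11, Z9, Z2, Z1, Z13, Z8, Z7, Z12, Z4, Z10} — every corridor.
No 2 of the 9 camera mounts cover everything (all 36 pairs fall short), so 3 is minimum.

3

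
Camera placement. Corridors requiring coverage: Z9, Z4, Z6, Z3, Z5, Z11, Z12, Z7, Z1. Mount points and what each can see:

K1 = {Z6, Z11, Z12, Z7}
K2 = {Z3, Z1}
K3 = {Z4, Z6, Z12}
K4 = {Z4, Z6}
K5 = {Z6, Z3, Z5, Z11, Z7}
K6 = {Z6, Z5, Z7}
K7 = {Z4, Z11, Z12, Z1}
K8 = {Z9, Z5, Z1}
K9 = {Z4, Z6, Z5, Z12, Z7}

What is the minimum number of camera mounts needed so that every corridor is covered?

3

K3, K5, K8 together cover {Z9, Z4, Z6, Z3, Z5, Z11, Z12, Z7, Z1} — every corridor.
No 2 of the 9 camera mounts cover everything (all 36 pairs fall short), so 3 is minimum.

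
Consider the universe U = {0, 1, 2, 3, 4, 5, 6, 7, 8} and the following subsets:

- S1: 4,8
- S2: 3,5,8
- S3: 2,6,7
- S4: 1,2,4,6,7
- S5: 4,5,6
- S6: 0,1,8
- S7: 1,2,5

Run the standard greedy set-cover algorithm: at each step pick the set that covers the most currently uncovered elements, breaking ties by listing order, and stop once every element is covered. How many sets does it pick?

Pick 1: S4 covers 5 new elements (1, 2, 4, 6, 7).
Pick 2: S2 covers 3 new elements (3, 5, 8).
Pick 3: S6 covers 1 new elements (0).
Greedy uses 3 sets.

3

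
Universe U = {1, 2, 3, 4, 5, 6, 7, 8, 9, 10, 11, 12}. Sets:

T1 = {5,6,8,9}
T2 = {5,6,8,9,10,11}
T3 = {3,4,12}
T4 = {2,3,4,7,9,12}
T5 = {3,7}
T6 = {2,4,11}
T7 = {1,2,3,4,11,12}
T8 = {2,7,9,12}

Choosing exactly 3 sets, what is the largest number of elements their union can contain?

12

Choosing T2, T4, T7 covers {1, 2, 3, 4, 5, 6, 7, 8, 9, 10, 11, 12} — 12 elements.
That is all 12 elements.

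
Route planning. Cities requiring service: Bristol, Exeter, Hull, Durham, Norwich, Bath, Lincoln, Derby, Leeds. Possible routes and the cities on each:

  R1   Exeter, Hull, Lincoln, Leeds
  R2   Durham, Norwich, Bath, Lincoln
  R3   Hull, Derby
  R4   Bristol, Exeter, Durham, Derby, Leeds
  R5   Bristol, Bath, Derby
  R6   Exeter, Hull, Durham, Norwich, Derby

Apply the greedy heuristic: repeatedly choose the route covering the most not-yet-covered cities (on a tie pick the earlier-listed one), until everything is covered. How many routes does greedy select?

Pick 1: R4 covers 5 new cities (Bristol, Exeter, Durham, Derby, Leeds).
Pick 2: R2 covers 3 new cities (Norwich, Bath, Lincoln).
Pick 3: R1 covers 1 new cities (Hull).
Greedy uses 3 routes.

3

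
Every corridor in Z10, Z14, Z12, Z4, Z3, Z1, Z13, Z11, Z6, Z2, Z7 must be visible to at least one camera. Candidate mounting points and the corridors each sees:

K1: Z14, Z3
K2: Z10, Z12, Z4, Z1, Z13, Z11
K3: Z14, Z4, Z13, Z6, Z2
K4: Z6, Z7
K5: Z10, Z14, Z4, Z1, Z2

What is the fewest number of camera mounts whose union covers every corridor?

K1, K2, K3, K4 together cover {Z10, Z14, Z12, Z4, Z3, Z1, Z13, Z11, Z6, Z2, Z7} — every corridor.
No 3 of the 5 camera mounts cover everything (all 10 triples fall short), so 4 is minimum.

4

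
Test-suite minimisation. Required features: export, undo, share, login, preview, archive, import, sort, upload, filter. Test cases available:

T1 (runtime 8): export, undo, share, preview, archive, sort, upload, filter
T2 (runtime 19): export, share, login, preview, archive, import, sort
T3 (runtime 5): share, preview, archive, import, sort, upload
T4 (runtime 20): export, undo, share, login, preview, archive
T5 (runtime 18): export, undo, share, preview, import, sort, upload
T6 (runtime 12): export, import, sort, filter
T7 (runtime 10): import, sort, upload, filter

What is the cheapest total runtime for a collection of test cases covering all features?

T1, T2 cover every feature at runtime 8 + 19 = 27.
Any cover uses at least 2 test cases; among all covering selections none totals below 27.

27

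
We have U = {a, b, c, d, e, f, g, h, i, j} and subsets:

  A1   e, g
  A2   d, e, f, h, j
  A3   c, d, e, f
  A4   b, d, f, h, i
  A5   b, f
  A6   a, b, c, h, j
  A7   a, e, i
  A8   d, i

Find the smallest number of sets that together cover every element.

A1, A4, A6 together cover {a, b, c, d, e, f, g, h, i, j} — every element.
No 2 of the 8 sets cover everything (all 28 pairs fall short), so 3 is minimum.
Greedy (largest uncovered first) would take A2, A6, A1, A4 — 4 sets — but 3 suffice.

3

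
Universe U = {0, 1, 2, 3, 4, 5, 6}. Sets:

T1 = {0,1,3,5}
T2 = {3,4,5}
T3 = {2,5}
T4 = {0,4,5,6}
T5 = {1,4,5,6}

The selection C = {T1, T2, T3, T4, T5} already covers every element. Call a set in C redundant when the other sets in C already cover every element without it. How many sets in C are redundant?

Drop T1: the rest still cover every element — redundant.
Drop T2: the rest still cover every element — redundant.
Drop T3: 2 uncovered — not redundant.
Drop T4: the rest still cover every element — redundant.
Drop T5: the rest still cover every element — redundant.
4 redundant: T1, T2, T4, T5.

4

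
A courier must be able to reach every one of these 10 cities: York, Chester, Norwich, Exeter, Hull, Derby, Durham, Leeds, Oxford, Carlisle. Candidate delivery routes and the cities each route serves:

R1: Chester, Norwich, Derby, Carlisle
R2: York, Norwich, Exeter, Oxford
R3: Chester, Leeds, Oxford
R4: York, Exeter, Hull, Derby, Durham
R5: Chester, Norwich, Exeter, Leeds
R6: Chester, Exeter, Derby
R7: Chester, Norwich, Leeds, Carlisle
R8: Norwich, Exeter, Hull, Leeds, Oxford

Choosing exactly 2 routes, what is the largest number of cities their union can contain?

Choosing R4, R7 covers {York, Chester, Norwich, Exeter, Hull, Derby, Durham, Leeds, Carlisle} — 9 cities.
No choice of 2 routes does better; here Oxford is left uncovered.

9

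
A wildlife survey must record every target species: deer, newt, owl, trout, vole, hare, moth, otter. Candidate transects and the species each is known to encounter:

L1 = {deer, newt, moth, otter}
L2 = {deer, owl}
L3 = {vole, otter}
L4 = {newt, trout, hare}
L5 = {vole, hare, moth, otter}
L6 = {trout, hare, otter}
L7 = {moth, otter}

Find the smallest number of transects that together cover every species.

3

L2, L4, L5 together cover {deer, newt, owl, trout, vole, hare, moth, otter} — every species.
No 2 of the 7 transects cover everything (all 21 pairs fall short), so 3 is minimum.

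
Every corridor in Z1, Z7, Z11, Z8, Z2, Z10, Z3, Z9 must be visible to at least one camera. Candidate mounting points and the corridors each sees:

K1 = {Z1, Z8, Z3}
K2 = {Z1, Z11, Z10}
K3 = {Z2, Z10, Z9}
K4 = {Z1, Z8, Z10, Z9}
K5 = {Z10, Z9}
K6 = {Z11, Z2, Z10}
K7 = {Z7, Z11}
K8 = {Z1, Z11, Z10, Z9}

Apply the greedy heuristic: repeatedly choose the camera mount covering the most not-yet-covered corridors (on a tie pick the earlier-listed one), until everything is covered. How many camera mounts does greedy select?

Pick 1: K4 covers 4 new corridors (Z1, Z8, Z10, Z9).
Pick 2: K6 covers 2 new corridors (Z11, Z2).
Pick 3: K1 covers 1 new corridors (Z3).
Pick 4: K7 covers 1 new corridors (Z7).
Greedy uses 4 camera mounts. (The true minimum is 3.)

4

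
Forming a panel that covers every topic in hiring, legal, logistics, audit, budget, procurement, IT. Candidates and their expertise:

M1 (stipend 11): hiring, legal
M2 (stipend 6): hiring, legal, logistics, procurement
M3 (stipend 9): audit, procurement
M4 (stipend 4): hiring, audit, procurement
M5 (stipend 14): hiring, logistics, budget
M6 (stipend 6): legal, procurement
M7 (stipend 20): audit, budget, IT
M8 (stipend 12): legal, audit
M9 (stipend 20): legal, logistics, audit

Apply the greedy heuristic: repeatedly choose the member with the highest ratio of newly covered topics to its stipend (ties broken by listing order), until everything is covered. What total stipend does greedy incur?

30

Pick 1: M4 adds 3 new (hiring, audit, procurement) at stipend 4 (ratio 3/4).
Pick 2: M2 adds 2 new (legal, logistics) at stipend 6 (ratio 2/6).
Pick 3: M7 adds 2 new (budget, IT) at stipend 20 (ratio 2/20).
Greedy total stipend: 4 + 6 + 20 = 30. (The true optimum is 26, so greedy overshoots here.)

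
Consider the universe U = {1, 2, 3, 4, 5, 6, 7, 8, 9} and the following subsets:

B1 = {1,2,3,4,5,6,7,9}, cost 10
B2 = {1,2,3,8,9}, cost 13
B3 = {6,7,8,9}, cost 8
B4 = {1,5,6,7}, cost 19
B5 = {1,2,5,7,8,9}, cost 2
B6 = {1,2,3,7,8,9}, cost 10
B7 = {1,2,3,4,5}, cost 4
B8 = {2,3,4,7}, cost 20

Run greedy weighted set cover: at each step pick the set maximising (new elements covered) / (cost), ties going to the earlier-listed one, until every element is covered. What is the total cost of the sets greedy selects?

14

Pick 1: B5 adds 6 new (1, 2, 5, 7, 8, 9) at cost 2 (ratio 6/2).
Pick 2: B7 adds 2 new (3, 4) at cost 4 (ratio 2/4).
Pick 3: B3 adds 1 new (6) at cost 8 (ratio 1/8).
Greedy total cost: 2 + 4 + 8 = 14. (The true optimum is 12, so greedy overshoots here.)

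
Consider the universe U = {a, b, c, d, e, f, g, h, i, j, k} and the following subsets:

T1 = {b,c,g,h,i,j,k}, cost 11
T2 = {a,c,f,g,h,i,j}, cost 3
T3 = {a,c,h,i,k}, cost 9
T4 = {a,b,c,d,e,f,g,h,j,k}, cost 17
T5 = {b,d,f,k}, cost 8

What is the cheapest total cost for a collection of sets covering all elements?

20

T2, T4 cover every element at cost 3 + 17 = 20.
Any cover uses at least 2 sets; among all covering selections none totals below 20.
Greedy by coverage-per-cost would pick T2, T5, T4 for 28 — worse than the optimum 20.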